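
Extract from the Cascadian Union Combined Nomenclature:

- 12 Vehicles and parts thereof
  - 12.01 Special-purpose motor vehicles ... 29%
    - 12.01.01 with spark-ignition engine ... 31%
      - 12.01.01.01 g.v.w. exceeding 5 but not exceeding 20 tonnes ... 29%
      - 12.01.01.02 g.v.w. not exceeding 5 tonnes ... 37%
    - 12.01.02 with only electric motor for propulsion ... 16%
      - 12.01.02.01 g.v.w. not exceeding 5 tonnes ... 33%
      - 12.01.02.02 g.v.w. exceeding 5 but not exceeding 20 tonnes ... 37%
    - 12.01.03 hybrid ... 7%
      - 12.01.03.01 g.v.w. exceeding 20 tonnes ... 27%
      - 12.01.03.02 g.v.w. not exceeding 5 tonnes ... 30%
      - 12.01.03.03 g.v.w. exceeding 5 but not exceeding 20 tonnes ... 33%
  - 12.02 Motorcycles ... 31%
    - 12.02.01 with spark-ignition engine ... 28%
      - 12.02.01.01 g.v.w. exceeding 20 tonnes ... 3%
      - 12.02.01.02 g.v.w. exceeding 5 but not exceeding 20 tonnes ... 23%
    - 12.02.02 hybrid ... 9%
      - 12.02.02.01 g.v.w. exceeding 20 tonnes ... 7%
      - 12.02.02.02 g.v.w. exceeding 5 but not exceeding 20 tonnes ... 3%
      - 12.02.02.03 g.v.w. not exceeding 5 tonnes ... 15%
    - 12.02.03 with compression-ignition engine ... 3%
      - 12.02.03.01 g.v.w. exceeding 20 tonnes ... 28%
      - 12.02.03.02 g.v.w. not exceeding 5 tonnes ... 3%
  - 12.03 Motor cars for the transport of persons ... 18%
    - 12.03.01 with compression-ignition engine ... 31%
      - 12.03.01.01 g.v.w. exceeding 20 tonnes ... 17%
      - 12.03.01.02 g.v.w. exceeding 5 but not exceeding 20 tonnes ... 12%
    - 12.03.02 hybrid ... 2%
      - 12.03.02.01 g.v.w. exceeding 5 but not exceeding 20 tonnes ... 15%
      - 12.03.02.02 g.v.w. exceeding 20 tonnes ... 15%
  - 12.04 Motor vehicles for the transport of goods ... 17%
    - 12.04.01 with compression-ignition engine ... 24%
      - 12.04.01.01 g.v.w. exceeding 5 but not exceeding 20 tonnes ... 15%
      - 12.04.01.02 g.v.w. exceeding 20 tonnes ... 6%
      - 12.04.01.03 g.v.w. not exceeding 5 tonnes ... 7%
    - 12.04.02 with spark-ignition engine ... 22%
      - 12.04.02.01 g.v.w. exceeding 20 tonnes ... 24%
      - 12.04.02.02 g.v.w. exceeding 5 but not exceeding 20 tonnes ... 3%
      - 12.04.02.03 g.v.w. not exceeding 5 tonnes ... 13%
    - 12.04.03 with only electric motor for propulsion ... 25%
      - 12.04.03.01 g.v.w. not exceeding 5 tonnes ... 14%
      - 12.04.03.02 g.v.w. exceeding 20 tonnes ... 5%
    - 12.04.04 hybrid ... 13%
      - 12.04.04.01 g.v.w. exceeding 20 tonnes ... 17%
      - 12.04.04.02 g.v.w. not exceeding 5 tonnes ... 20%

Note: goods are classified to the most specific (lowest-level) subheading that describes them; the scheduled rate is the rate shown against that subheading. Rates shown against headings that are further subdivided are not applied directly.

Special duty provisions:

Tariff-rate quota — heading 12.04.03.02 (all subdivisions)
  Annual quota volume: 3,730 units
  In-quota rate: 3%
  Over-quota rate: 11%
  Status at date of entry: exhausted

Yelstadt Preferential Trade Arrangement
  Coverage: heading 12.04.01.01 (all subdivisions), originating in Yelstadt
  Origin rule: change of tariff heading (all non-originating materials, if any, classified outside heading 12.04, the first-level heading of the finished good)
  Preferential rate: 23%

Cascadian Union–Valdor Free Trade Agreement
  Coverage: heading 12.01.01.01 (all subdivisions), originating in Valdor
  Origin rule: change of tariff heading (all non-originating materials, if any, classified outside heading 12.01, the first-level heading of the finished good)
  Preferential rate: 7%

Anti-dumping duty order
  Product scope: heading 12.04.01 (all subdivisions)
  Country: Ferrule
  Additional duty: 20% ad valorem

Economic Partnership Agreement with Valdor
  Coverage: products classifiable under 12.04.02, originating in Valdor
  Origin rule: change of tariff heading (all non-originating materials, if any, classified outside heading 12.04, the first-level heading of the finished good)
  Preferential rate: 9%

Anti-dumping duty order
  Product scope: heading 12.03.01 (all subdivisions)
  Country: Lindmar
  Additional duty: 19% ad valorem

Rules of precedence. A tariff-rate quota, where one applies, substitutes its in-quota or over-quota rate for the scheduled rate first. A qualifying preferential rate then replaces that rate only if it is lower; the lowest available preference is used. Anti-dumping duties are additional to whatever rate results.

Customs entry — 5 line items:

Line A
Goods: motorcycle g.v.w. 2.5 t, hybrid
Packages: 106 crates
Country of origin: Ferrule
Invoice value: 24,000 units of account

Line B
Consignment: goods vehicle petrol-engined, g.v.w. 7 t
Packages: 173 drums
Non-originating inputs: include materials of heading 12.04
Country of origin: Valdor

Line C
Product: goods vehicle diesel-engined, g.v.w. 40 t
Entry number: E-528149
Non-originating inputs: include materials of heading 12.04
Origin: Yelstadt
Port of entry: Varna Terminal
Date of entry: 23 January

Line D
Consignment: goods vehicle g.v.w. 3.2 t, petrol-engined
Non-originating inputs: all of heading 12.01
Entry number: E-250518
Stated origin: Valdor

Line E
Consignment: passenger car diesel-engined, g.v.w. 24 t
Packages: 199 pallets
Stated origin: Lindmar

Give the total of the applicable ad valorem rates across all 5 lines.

Line A: motorcycle → 12.02; hybrid → 12.02.02; g.v.w. 2.5 t → 12.02.02.03. Scheduled 15%. No special measure applies. → 15%.
Line B: goods vehicle → 12.04; petrol-engined → 12.04.02; g.v.w. 7 t → 12.04.02.02. Scheduled 3%. Valdor agreement on 12.01.01.01: 12.04.02.02 not covered; Valdor agreement on 12.04.02: CTH not met. → 3%.
Line C: goods vehicle → 12.04; diesel-engined → 12.04.01; g.v.w. 40 t → 12.04.01.02. Scheduled 6%. Yelstadt agreement on 12.04.01.01: 12.04.01.02 not covered. → 6%.
Line D: goods vehicle → 12.04; petrol-engined → 12.04.02; g.v.w. 3.2 t → 12.04.02.03. Scheduled 13%. Valdor agreement on 12.01.01.01: 12.04.02.03 not covered; Valdor agreement on 12.04.02: CTH met → 9% available; preferential 9%. → 9%.
Line E: passenger car → 12.03; diesel-engined → 12.03.01; g.v.w. 24 t → 12.03.01.01. Scheduled 17%. anti-dumping (Lindmar, 12.03.01): +19%; total 17% + 19% = 36%. → 36%.
Sum: 15% + 3% + 6% + 9% + 36% = 69%.

69%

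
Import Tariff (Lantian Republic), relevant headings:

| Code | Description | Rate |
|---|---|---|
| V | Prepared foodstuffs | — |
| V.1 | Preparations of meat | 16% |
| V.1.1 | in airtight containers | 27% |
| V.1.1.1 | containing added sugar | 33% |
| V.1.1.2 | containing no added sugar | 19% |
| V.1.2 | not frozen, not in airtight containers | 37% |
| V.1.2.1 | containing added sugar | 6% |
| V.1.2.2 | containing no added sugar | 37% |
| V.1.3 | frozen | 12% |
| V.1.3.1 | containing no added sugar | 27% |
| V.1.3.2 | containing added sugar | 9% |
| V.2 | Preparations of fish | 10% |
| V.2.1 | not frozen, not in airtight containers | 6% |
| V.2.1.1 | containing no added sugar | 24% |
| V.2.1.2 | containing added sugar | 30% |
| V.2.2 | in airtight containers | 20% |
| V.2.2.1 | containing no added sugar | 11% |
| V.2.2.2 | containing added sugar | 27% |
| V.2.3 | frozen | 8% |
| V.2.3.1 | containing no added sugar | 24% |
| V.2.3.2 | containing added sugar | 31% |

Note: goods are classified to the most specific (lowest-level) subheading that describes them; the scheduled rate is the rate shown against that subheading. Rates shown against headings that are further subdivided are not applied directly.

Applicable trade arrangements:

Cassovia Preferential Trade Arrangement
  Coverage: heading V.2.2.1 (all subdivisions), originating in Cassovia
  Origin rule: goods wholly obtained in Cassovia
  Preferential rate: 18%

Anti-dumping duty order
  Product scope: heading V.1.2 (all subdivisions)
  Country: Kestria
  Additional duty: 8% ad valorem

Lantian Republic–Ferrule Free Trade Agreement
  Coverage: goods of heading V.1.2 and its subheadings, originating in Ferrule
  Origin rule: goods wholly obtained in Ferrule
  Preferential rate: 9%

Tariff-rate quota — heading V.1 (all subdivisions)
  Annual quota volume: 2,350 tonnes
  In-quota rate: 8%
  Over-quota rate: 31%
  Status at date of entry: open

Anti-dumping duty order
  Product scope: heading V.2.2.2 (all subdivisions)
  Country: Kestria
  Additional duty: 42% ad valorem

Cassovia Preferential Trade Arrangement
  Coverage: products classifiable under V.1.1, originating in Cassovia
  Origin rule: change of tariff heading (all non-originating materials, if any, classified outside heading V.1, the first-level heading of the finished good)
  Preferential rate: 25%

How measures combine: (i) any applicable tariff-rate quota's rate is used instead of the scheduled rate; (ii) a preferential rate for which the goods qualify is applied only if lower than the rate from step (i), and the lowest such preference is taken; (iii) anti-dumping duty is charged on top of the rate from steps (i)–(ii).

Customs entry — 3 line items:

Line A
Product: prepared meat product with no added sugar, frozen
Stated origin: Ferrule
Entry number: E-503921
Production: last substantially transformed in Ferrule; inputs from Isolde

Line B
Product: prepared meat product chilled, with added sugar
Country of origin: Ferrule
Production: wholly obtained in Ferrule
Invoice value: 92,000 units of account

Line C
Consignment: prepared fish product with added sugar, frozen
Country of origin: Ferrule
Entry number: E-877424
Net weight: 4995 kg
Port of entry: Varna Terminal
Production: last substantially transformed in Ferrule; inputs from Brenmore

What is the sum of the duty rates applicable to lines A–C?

47%

Line A: prepared meat product → V.1; frozen → V.1.3; with no added sugar → V.1.3.1. Scheduled 27%. quota on V.1 open → in-quota 8%; Ferrule agreement on V.1.2: V.1.3.1 not covered. → 8%.
Line B: prepared meat product → V.1; chilled → V.1.2; with added sugar → V.1.2.1. Scheduled 6%. quota on V.1 open → in-quota 8%; Ferrule agreement on V.1.2: wholly obtained → 9% available; preference 9% not lower than 8% → no reduction. → 8%.
Line C: prepared fish product → V.2; frozen → V.2.3; with added sugar → V.2.3.2. Scheduled 31%. Ferrule agreement on V.1.2: V.2.3.2 not covered. → 31%.
Sum: 8% + 8% + 31% = 47%.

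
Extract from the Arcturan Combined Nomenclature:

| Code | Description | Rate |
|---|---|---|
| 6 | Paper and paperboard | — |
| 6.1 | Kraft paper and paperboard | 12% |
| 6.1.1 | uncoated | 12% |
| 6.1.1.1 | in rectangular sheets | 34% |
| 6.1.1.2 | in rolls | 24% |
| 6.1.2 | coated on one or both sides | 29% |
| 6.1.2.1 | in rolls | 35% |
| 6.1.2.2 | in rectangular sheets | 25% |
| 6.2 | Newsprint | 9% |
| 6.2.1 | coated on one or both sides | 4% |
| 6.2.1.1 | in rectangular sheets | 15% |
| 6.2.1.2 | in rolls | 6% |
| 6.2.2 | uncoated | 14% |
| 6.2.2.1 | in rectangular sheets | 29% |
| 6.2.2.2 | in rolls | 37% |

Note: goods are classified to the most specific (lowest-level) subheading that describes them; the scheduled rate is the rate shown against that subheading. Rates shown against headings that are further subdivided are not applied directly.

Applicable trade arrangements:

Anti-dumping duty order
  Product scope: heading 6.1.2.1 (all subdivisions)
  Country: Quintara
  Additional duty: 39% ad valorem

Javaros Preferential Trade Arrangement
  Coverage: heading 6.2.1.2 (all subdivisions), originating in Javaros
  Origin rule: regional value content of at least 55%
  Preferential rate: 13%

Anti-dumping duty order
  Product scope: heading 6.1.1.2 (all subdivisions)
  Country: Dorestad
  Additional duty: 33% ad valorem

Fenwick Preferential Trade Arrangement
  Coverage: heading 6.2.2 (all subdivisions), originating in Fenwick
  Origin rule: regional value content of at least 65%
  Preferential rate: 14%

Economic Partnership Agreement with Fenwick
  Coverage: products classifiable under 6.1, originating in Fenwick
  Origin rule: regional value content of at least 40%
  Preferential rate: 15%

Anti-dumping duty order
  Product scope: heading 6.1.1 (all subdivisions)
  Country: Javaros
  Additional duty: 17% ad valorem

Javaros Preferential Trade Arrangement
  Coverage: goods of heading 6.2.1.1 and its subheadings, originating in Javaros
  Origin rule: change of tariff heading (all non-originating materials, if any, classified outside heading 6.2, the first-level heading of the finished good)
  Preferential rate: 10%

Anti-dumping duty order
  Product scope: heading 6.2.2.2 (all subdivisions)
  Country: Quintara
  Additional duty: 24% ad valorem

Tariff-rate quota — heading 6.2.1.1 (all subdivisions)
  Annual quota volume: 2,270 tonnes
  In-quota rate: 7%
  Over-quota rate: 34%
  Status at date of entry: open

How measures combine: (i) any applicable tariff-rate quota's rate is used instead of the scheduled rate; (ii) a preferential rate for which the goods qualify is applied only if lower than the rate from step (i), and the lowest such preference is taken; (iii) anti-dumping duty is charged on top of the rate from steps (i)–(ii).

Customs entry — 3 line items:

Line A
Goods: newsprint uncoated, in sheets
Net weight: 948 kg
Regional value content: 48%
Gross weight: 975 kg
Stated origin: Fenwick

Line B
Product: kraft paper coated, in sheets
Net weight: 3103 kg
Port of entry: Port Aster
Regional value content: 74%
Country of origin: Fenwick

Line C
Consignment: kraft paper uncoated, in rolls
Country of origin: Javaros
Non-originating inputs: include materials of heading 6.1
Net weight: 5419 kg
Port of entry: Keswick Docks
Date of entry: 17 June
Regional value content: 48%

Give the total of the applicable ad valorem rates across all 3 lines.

Line A: newsprint → 6.2; uncoated → 6.2.2; in sheets → 6.2.2.1. Scheduled 29%. Fenwick agreement on 6.2.2: RVC < 65%; Fenwick agreement on 6.1: 6.2.2.1 not covered. → 29%.
Line B: kraft paper → 6.1; coated → 6.1.2; in sheets → 6.1.2.2. Scheduled 25%. Fenwick agreement on 6.2.2: 6.1.2.2 not covered; Fenwick agreement on 6.1: RVC ≥ 40% → 15% available; preferential 15%. → 15%.
Line C: kraft paper → 6.1; uncoated → 6.1.1; in rolls → 6.1.1.2. Scheduled 24%. Javaros agreement on 6.2.1.2: 6.1.1.2 not covered; Javaros agreement on 6.2.1.1: 6.1.1.2 not covered; anti-dumping (Javaros, 6.1.1): +17%; total 24% + 17% = 41%. → 41%.
Sum: 29% + 15% + 41% = 85%.

85%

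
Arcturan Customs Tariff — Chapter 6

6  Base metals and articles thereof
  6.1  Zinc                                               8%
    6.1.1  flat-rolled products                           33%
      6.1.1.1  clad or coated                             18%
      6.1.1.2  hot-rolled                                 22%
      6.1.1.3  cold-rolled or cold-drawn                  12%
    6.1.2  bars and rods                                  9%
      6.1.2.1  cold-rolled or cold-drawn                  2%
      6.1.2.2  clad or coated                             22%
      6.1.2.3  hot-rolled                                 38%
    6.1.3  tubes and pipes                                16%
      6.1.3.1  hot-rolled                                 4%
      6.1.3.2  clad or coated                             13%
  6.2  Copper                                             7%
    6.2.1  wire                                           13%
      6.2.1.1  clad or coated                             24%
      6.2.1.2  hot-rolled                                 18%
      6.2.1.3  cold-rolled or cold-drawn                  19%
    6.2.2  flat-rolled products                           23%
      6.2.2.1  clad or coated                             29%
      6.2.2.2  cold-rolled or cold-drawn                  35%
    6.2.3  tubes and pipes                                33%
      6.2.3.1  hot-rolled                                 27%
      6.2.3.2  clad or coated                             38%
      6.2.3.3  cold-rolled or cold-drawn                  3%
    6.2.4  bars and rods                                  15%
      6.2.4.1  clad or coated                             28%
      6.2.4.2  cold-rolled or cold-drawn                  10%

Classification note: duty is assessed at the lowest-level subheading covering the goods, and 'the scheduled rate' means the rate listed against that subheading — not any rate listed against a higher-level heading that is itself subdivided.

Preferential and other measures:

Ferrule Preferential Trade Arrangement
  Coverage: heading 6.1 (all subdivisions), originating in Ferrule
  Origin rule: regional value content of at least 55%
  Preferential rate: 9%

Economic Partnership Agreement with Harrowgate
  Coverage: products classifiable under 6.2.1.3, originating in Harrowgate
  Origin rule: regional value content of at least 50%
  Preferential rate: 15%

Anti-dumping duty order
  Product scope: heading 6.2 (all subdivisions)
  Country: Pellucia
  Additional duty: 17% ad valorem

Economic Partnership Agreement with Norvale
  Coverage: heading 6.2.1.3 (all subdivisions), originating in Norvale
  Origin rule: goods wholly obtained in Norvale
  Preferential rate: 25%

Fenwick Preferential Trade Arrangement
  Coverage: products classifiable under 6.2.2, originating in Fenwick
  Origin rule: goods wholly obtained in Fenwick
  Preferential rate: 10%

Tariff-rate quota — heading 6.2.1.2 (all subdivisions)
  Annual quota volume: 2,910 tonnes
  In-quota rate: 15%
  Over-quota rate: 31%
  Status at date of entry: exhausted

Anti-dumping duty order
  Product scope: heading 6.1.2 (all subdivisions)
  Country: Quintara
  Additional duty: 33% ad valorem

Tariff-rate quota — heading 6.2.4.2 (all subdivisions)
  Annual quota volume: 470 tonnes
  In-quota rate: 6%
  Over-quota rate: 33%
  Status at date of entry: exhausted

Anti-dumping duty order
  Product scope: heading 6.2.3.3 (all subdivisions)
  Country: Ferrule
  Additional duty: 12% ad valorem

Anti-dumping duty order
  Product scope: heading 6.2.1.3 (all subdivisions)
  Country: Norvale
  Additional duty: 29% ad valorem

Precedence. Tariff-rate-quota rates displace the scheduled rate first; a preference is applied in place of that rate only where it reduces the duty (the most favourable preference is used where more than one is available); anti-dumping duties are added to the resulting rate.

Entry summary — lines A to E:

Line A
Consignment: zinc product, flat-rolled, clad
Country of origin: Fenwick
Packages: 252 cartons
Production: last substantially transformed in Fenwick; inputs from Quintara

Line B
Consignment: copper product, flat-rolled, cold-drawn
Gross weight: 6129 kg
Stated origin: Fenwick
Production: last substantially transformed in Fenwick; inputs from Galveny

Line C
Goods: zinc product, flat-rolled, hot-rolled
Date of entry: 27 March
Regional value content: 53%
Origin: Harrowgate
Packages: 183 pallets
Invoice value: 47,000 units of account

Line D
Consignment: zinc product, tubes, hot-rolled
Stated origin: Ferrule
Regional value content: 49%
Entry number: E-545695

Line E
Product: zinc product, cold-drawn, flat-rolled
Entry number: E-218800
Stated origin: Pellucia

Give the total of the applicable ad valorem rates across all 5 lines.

Line A: zinc → 6.1; flat-rolled → 6.1.1; clad → 6.1.1.1. Scheduled 18%. Fenwick agreement on 6.2.2: 6.1.1.1 not covered. → 18%.
Line B: copper → 6.2; flat-rolled → 6.2.2; cold-drawn → 6.2.2.2. Scheduled 35%. Fenwick agreement on 6.2.2: not wholly obtained. → 35%.
Line C: zinc → 6.1; flat-rolled → 6.1.1; hot-rolled → 6.1.1.2. Scheduled 22%. Harrowgate agreement on 6.2.1.3: 6.1.1.2 not covered. → 22%.
Line D: zinc → 6.1; tubes → 6.1.3; hot-rolled → 6.1.3.1. Scheduled 4%. Ferrule agreement on 6.1: RVC < 55%. → 4%.
Line E: zinc → 6.1; flat-rolled → 6.1.1; cold-drawn → 6.1.1.3. Scheduled 12%. No special measure applies. → 12%.
Sum: 18% + 35% + 22% + 4% + 12% = 91%.

91%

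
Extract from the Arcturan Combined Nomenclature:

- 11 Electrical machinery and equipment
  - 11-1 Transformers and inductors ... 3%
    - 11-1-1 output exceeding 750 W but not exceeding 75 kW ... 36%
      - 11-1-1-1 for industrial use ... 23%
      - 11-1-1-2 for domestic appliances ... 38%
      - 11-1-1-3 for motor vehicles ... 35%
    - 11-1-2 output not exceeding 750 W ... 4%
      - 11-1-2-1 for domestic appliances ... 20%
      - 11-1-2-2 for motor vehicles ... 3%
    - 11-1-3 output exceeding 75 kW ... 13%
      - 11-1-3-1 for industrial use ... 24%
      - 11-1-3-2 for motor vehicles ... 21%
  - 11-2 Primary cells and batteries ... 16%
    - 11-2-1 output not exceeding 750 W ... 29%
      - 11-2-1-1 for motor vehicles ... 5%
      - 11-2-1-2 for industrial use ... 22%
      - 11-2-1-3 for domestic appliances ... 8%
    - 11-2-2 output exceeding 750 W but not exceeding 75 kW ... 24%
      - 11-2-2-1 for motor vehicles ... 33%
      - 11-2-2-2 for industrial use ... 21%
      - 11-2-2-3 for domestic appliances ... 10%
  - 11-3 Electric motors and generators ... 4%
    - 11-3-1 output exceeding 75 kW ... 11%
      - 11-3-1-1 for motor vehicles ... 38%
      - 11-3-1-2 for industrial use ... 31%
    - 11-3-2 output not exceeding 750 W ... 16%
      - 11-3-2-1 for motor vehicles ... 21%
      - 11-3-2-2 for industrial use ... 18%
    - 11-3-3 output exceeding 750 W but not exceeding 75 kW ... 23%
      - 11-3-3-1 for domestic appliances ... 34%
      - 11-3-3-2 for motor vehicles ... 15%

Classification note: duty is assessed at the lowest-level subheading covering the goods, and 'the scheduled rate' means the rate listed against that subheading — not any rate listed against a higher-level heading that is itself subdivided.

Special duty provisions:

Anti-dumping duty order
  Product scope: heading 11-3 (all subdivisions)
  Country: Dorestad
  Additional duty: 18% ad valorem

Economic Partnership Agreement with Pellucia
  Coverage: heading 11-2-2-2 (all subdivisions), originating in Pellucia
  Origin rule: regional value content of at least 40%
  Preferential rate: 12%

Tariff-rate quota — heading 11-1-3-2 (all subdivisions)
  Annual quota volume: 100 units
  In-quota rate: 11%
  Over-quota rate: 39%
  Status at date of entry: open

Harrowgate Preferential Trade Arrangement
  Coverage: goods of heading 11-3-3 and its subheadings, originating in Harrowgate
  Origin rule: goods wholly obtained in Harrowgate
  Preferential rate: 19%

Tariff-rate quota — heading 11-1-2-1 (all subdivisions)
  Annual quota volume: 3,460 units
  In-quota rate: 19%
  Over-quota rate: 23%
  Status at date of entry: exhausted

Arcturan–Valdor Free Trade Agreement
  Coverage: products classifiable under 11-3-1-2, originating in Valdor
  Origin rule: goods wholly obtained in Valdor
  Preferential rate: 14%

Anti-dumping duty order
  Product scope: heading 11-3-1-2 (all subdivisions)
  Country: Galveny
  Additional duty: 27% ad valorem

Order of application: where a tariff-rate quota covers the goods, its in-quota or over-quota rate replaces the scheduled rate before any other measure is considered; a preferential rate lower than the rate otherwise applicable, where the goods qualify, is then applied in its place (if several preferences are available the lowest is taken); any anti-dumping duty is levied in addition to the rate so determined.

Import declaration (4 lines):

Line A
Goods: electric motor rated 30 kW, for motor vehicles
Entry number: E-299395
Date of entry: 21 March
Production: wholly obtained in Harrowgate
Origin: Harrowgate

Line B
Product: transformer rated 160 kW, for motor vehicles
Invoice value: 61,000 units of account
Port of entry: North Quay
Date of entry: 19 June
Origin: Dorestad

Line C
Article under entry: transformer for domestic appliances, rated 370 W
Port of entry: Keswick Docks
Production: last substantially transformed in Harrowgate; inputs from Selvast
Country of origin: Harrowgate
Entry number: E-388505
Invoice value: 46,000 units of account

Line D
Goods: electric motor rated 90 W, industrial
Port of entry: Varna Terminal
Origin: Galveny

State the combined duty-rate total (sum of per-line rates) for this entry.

67%

Line A: electric motor → 11-3; rated 30 kW → 11-3-3; for motor vehicles → 11-3-3-2. Scheduled 15%. Harrowgate agreement on 11-3-3: wholly obtained → 19% available; preference 19% not lower than 15% → no reduction. → 15%.
Line B: transformer → 11-1; rated 160 kW → 11-1-3; for motor vehicles → 11-1-3-2. Scheduled 21%. quota on 11-1-3-2 open → in-quota 11%. → 11%.
Line C: transformer → 11-1; rated 370 W → 11-1-2; for domestic appliances → 11-1-2-1. Scheduled 20%. quota on 11-1-2-1 exhausted → over-quota 23%; Harrowgate agreement on 11-3-3: 11-1-2-1 not covered. → 23%.
Line D: electric motor → 11-3; rated 90 W → 11-3-2; industrial → 11-3-2-2. Scheduled 18%. No special measure applies. → 18%.
Sum: 15% + 11% + 23% + 18% = 67%.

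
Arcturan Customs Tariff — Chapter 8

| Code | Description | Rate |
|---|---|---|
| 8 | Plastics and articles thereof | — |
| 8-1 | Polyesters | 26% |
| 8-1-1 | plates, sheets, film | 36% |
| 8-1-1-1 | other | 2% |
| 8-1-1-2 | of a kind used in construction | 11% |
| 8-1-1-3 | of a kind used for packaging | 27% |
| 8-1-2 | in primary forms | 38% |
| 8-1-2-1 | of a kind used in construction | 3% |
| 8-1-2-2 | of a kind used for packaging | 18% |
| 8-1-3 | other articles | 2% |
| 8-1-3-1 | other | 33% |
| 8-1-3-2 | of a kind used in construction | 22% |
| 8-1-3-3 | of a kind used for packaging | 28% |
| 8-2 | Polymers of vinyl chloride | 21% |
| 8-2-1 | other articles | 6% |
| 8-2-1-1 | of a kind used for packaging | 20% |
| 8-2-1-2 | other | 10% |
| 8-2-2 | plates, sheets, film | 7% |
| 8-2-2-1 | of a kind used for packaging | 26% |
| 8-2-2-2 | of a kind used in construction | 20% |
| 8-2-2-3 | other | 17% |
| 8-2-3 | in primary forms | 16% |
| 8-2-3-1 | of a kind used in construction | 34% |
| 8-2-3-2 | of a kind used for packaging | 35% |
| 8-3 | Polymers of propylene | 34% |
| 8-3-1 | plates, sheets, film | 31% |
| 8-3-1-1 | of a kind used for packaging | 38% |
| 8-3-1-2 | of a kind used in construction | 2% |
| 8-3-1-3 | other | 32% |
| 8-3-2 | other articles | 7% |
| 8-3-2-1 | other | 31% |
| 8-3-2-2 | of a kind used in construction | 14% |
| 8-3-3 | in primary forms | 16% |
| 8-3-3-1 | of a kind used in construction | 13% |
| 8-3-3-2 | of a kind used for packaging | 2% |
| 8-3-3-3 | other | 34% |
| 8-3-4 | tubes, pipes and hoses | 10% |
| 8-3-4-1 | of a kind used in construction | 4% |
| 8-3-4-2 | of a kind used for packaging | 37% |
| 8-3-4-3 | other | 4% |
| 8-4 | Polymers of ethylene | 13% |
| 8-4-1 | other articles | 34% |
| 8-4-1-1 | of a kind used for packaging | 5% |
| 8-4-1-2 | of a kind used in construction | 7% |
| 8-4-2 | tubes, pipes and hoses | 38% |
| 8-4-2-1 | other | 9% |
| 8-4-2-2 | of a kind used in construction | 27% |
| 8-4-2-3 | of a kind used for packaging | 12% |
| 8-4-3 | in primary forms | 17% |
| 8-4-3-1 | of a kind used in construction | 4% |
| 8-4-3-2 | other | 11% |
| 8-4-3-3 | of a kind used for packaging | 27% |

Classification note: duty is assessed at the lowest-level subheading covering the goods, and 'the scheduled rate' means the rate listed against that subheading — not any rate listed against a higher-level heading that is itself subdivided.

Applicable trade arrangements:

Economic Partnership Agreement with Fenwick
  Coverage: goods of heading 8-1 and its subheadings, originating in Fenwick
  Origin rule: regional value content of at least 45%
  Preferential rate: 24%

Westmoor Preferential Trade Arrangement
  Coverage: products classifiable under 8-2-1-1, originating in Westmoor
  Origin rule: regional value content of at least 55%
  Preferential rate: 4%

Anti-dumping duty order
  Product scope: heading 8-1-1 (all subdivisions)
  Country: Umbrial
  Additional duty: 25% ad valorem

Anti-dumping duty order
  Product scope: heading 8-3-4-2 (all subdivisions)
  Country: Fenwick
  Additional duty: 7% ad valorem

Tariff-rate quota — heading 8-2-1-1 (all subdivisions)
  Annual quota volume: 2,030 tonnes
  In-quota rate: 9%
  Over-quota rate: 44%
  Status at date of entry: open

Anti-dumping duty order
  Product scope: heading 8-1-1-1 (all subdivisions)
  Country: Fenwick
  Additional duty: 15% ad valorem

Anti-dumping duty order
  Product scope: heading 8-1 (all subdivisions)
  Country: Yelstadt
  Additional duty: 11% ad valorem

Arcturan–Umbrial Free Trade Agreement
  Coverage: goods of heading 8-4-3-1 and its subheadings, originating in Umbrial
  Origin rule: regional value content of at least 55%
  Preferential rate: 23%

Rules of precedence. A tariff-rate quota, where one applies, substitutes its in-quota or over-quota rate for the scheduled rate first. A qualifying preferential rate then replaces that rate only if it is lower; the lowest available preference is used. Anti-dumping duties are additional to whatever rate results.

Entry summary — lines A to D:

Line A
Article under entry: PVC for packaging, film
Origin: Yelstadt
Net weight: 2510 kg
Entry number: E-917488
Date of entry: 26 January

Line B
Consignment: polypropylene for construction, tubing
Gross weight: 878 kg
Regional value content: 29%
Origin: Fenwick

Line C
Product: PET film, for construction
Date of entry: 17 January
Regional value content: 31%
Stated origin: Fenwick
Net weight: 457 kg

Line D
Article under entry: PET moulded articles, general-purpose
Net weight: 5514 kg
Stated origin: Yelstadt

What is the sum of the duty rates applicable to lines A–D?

85%

Line A: PVC → 8-2; film → 8-2-2; for packaging → 8-2-2-1. Scheduled 26%. No special measure applies. → 26%.
Line B: polypropylene → 8-3; tubing → 8-3-4; for construction → 8-3-4-1. Scheduled 4%. Fenwick agreement on 8-1: 8-3-4-1 not covered. → 4%.
Line C: PET → 8-1; film → 8-1-1; for construction → 8-1-1-2. Scheduled 11%. Fenwick agreement on 8-1: RVC < 45%. → 11%.
Line D: PET → 8-1; moulded articles → 8-1-3; general-purpose → 8-1-3-1. Scheduled 33%. anti-dumping (Yelstadt, 8-1): +11%; total 33% + 11% = 44%. → 44%.
Sum: 26% + 4% + 11% + 44% = 85%.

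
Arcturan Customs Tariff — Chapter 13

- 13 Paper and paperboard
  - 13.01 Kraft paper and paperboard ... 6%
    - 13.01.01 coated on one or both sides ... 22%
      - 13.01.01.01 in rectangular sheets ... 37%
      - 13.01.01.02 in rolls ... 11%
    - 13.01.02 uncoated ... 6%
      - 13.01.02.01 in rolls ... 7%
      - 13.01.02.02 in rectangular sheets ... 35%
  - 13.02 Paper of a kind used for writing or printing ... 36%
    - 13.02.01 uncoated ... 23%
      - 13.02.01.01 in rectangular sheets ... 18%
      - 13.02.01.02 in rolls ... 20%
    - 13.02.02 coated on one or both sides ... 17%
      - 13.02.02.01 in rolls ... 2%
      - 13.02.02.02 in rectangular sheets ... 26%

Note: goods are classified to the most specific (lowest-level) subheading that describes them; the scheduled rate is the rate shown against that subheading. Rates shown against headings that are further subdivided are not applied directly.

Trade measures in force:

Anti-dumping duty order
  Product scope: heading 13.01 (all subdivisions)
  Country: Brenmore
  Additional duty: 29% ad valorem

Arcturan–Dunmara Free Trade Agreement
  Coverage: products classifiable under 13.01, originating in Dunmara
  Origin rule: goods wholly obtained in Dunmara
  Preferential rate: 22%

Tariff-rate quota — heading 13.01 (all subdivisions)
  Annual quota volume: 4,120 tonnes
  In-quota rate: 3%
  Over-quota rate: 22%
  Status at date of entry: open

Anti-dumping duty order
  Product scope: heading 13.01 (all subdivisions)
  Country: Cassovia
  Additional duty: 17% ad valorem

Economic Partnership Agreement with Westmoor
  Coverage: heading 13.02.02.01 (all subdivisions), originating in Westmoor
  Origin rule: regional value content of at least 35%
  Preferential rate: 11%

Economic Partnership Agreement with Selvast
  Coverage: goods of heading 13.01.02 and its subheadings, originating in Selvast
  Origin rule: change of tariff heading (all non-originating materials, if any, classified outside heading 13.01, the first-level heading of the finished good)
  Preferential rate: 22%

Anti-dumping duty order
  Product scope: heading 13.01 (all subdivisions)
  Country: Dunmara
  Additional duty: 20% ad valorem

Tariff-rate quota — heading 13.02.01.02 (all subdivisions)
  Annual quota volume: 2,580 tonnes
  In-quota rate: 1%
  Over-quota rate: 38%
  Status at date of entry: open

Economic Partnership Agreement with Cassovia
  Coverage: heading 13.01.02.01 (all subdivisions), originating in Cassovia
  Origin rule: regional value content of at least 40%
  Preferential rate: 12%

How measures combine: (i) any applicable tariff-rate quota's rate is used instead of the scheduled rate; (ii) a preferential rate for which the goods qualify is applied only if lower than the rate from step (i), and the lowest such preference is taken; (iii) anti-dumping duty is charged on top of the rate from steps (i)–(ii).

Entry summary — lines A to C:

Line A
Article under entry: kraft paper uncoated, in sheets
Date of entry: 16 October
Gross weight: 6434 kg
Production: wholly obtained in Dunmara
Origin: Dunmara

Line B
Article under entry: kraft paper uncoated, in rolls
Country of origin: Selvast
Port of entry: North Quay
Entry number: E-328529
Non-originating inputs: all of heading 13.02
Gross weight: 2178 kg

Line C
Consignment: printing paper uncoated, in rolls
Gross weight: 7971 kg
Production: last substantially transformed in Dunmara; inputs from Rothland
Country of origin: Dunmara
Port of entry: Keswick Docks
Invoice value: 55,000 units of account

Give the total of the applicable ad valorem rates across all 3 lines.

Line A: kraft paper → 13.01; uncoated → 13.01.02; in sheets → 13.01.02.02. Scheduled 35%. quota on 13.01 open → in-quota 3%; Dunmara agreement on 13.01: wholly obtained → 22% available; preference 22% not lower than 3% → no reduction; anti-dumping (Dunmara, 13.01): +20%; total 3% + 20% = 23%. → 23%.
Line B: kraft paper → 13.01; uncoated → 13.01.02; in rolls → 13.01.02.01. Scheduled 7%. quota on 13.01 open → in-quota 3%; Selvast agreement on 13.01.02: CTH met → 22% available; preference 22% not lower than 3% → no reduction. → 3%.
Line C: printing paper → 13.02; uncoated → 13.02.01; in rolls → 13.02.01.02. Scheduled 20%. quota on 13.02.01.02 open → in-quota 1%; Dunmara agreement on 13.01: 13.02.01.02 not covered. → 1%.
Sum: 23% + 3% + 1% = 27%.

27%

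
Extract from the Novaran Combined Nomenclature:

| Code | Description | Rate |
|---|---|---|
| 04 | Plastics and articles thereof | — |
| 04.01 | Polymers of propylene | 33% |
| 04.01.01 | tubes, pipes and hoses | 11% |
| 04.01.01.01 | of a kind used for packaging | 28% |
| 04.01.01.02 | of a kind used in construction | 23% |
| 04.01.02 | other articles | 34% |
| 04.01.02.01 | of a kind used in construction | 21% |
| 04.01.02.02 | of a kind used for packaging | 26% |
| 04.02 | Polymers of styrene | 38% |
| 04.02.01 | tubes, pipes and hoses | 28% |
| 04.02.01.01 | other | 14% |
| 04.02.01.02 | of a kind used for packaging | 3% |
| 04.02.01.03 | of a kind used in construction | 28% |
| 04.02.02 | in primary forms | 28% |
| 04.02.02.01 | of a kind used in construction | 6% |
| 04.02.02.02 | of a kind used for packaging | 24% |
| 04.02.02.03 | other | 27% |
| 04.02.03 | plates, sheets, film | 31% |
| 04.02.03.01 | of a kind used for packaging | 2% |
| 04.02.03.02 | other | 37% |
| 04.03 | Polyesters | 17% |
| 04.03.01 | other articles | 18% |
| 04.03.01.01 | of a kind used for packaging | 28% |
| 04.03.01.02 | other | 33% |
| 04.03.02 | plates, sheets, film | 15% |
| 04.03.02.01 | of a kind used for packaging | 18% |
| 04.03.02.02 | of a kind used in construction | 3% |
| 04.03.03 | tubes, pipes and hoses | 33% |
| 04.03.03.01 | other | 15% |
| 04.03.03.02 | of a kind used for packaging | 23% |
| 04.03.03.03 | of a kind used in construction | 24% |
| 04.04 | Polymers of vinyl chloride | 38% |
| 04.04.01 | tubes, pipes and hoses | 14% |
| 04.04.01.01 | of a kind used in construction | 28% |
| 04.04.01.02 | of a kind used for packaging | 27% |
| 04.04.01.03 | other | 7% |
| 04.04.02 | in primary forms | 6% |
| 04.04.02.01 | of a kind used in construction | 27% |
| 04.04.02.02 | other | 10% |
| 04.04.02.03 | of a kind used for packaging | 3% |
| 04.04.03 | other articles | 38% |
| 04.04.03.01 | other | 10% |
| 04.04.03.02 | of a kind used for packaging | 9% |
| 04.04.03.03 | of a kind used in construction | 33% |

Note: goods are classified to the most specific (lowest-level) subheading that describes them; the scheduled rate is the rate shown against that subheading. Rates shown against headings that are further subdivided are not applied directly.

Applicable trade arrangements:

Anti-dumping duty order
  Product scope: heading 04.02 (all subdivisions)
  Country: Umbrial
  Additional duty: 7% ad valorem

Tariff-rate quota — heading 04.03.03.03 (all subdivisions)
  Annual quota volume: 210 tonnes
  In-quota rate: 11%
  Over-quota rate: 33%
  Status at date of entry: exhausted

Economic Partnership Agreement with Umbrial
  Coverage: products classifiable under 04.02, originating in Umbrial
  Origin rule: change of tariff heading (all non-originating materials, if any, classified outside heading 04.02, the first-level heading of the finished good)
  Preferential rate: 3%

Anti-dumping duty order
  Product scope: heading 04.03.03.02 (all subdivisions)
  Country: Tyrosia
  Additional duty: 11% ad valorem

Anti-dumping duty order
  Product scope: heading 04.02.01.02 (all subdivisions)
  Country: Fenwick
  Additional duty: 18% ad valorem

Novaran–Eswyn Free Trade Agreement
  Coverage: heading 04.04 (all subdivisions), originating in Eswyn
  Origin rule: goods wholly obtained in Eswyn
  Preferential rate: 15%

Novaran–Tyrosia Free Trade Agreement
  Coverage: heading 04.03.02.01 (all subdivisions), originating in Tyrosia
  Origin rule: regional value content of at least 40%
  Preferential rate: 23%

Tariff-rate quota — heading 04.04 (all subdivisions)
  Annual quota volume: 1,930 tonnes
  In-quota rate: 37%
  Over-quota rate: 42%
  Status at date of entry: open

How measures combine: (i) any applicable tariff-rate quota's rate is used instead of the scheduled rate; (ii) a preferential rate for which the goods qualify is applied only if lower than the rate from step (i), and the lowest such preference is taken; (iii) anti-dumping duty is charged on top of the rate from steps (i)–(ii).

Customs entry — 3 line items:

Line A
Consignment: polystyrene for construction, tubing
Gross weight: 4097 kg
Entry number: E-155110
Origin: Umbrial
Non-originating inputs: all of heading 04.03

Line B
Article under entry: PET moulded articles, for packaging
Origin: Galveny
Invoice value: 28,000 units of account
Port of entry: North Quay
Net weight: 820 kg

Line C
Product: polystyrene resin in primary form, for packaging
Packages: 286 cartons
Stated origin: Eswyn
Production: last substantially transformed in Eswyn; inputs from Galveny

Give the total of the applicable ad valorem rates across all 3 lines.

Line A: polystyrene → 04.02; tubing → 04.02.01; for construction → 04.02.01.03. Scheduled 28%. Umbrial agreement on 04.02: CTH met → 3% available; preferential 3%; anti-dumping (Umbrial, 04.02): +7%; total 3% + 7% = 10%. → 10%.
Line B: PET → 04.03; moulded articles → 04.03.01; for packaging → 04.03.01.01. Scheduled 28%. No special measure applies. → 28%.
Line C: polystyrene → 04.02; resin in primary form → 04.02.02; for packaging → 04.02.02.02. Scheduled 24%. Eswyn agreement on 04.04: 04.02.02.02 not covered. → 24%.
Sum: 10% + 28% + 24% = 62%.

62%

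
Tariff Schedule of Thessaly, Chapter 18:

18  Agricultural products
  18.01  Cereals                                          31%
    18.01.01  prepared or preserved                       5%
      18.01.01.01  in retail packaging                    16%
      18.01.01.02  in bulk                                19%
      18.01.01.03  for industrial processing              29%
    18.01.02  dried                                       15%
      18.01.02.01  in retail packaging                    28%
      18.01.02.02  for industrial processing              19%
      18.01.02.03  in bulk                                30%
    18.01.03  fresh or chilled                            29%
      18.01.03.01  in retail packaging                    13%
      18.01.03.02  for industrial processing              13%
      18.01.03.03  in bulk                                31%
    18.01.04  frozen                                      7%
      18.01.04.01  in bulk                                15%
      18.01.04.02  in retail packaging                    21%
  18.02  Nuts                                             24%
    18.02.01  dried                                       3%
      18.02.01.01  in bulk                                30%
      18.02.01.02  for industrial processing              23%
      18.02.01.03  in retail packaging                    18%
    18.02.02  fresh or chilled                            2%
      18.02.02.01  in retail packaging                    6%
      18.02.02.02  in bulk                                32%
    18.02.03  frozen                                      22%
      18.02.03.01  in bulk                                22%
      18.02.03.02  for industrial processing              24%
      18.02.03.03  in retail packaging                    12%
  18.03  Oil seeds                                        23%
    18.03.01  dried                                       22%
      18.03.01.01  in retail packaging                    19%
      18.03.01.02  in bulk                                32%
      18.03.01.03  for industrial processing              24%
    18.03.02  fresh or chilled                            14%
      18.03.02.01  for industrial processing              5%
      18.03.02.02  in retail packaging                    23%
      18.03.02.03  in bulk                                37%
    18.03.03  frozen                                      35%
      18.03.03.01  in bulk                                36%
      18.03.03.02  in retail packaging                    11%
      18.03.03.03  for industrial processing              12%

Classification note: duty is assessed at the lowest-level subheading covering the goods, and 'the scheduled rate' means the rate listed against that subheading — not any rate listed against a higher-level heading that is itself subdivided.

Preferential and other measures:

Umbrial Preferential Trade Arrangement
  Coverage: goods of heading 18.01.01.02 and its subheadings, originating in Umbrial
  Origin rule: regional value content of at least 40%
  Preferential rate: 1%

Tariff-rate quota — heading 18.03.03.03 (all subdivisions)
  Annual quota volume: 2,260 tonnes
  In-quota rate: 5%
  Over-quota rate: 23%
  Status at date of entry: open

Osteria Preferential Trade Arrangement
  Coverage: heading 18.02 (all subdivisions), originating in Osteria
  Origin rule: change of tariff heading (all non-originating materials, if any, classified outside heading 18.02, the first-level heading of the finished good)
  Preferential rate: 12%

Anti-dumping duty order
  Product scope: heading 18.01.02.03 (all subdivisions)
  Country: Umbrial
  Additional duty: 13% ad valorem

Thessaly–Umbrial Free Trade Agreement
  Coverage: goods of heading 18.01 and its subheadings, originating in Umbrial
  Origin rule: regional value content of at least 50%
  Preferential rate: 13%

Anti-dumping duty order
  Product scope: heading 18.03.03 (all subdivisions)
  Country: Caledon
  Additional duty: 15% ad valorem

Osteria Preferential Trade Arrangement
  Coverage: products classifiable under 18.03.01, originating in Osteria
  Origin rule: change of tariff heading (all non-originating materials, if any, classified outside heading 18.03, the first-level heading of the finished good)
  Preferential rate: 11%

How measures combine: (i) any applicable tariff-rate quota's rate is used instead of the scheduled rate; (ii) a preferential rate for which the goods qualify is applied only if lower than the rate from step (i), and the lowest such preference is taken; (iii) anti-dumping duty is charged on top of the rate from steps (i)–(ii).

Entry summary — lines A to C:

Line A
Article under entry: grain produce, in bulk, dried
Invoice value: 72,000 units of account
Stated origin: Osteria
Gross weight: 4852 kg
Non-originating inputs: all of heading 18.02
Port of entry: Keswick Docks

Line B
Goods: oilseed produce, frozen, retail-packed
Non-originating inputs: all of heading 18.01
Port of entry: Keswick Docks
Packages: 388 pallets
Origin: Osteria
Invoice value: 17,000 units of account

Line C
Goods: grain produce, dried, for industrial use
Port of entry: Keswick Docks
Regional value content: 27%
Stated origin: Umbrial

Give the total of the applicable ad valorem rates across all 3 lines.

60%

Line A: grain → 18.01; dried → 18.01.02; in bulk → 18.01.02.03. Scheduled 30%. Osteria agreement on 18.02: 18.01.02.03 not covered; Osteria agreement on 18.03.01: 18.01.02.03 not covered. → 30%.
Line B: oilseed → 18.03; frozen → 18.03.03; retail-packed → 18.03.03.02. Scheduled 11%. Osteria agreement on 18.02: 18.03.03.02 not covered; Osteria agreement on 18.03.01: 18.03.03.02 not covered. → 11%.
Line C: grain → 18.01; dried → 18.01.02; for industrial use → 18.01.02.02. Scheduled 19%. Umbrial agreement on 18.01.01.02: 18.01.02.02 not covered; Umbrial agreement on 18.01: RVC < 50%. → 19%.
Sum: 30% + 11% + 19% = 60%.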